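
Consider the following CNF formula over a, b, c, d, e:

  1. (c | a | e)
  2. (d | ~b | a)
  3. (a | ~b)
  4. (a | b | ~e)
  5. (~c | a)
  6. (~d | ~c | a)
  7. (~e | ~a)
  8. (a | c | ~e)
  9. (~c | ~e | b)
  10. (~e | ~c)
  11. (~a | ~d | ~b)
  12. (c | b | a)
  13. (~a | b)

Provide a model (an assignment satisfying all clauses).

Set a = True and propagate.
  then e is forced to False.
  then b is forced to True.
  then d is forced to False.
c is now unconstrained; take c = True.

a=T, b=T, c=T, d=F, e=F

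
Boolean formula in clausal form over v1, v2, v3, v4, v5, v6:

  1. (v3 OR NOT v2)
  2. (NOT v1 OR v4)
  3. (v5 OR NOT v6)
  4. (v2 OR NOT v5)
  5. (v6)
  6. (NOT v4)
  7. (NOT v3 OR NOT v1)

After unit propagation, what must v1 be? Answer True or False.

False

Unit clause (v6) sets v6 = True.
In (NOT v6 OR v5), NOT v6 is now false; v5 must hold, so v5 = True.
From (NOT v5 OR v2) and v5 = True: v2 = True.
From (v3 OR NOT v2) and v2 = True: v3 = True.
Unit clause (NOT v4) sets v4 = False.
In (v4 OR NOT v1), v4 is now false; NOT v1 must hold, so v1 = False.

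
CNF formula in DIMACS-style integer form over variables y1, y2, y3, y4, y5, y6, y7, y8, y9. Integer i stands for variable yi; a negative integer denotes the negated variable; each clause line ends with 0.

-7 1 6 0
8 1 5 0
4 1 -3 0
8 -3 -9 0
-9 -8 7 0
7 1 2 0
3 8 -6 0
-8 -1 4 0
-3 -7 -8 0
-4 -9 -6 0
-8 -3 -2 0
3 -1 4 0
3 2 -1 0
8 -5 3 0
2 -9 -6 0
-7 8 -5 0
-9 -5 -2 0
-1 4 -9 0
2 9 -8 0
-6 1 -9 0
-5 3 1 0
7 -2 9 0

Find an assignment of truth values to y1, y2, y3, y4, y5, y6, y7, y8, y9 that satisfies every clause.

y1 = T, y2 = F, y3 = T, y4 = F, y5 = F, y6 = F, y7 = T, y8 = F, y9 = F

Try y1 = True.
For the remaining variables, y2 = False, y3 = True, y4 = False, y5 = False, y6 = False, y7 = True, y8 = False, y9 = False works.
Every clause has at least one true literal under this assignment.
Check each clause:
  1. (¬y7 ∨ y6 ∨ y1) — y1 is true.
  2. (y5 ∨ y1 ∨ y8) — y1 is true.
  3. (y1 ∨ ¬y3 ∨ y4) — y1 is true.
  4. (¬y3 ∨ y8 ∨ ¬y9) — ¬y9 is true.
  5. (¬y9 ∨ ¬y8 ∨ y7) — ¬y8 is true.
  6. (y7 ∨ y1 ∨ y2) — y1 is true.
  7. (y3 ∨ y8 ∨ ¬y6) — ¬y6 is true.
  8. (y4 ∨ ¬y8 ∨ ¬y1) — ¬y8 is true.
  9. (¬y8 ∨ ¬y3 ∨ ¬y7) — ¬y8 is true.
  10. (¬y4 ∨ ¬y6 ∨ ¬y9) — ¬y6 is true.
  11. (¬y8 ∨ ¬y2 ∨ ¬y3) — ¬y8 is true.
  12. (y4 ∨ y3 ∨ ¬y1) — y3 is true.
  13. (y3 ∨ y2 ∨ ¬y1) — y3 is true.
  14. (y8 ∨ ¬y5 ∨ y3) — y3 is true.
  15. (y2 ∨ ¬y6 ∨ ¬y9) — ¬y6 is true.
  16. (y8 ∨ ¬y5 ∨ ¬y7) — ¬y5 is true.
  17. (¬y2 ∨ ¬y9 ∨ ¬y5) — ¬y5 is true.
  18. (y4 ∨ ¬y9 ∨ ¬y1) — ¬y9 is true.
  19. (¬y8 ∨ y9 ∨ y2) — ¬y8 is true.
  20. (¬y6 ∨ y1 ∨ ¬y9) — y1 is true.
  21. (y3 ∨ ¬y5 ∨ y1) — y1 is true.
  22. (¬y2 ∨ y9 ∨ y7) — ¬y2 is true.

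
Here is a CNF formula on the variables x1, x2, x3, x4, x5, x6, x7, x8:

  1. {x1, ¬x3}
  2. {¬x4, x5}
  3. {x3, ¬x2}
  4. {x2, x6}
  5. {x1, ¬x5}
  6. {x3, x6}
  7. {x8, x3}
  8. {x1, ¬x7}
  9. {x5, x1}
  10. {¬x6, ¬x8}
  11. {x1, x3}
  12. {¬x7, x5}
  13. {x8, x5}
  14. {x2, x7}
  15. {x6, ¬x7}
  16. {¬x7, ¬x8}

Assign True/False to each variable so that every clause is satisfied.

x1=True  x2=True  x3=True  x4=True  x5=True  x6=False  x7=False  x8=True

x1 occurs only positively in the remaining clauses — set x1 = True.
Try x2 = True.
  then x3 is forced to True.
The remaining clauses are satisfied by x4 = True, x5 = True, x6 = False, x7 = False, x8 = True.
Every clause has at least one true literal under this assignment.
Check each clause:
  1. {¬x3, x1} — x1 is true.
  2. {¬x4, x5} — x5 is true.
  3. {x3, ¬x2} — x3 is true.
  4. {x6, x2} — x2 is true.
  5. {¬x5, x1} — x1 is true.
  6. {x3, x6} — x3 is true.
  7. {x3, x8} — x8 is true.
  8. {x1, ¬x7} — ¬x7 is true.
  9. {x1, x5} — x1 is true.
  10. {¬x8, ¬x6} — ¬x6 is true.
  11. {x3, x1} — x1 is true.
  12. {x5, ¬x7} — ¬x7 is true.
  13. {x8, x5} — x8 is true.
  14. {x2, x7} — x2 is true.
  15. {x6, ¬x7} — ¬x7 is true.
  16. {¬x8, ¬x7} — ¬x7 is true.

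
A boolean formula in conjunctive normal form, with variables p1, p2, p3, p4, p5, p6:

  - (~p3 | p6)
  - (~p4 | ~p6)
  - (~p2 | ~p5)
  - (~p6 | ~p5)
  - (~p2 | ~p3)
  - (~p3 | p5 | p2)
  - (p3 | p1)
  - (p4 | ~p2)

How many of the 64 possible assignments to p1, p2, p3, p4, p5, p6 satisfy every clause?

6

Satisfying assignments:
  p1=T p2=F p3=F p4=F p5=F p6=F
  p1=T p2=F p3=F p4=F p5=F p6=T
  p1=T p2=F p3=F p4=F p5=T p6=F
  p1=T p2=F p3=F p4=T p5=F p6=F
  p1=T p2=F p3=F p4=T p5=T p6=F
  p1=T p2=T p3=F p4=T p5=F p6=F
That's 6 in total.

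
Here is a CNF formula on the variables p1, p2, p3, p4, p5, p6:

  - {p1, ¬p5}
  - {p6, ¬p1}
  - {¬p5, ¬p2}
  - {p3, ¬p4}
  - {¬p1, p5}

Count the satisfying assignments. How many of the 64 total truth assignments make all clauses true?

Case analysis on p1 and p5:
  p1=T, p5=T: remaining (p2,p3,p4,p6) ∈ {(F,F,F,T); (F,T,F,T); (F,T,T,T)} — 3.
  p1=T, p5=F: a clause becomes empty — 0.
  p1=F, p5=T: a clause becomes empty — 0.
  p1=F, p5=F: p2, p6 free; 3 ways for (p3,p4) × 2^2 = 12.
Total: 3 + 0 + 0 + 12 = 15.

15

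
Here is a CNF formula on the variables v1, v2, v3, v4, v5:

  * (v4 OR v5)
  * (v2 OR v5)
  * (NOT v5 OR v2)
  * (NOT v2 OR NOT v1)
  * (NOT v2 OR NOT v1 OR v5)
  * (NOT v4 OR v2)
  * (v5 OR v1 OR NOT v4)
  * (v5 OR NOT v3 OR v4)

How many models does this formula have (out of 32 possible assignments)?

4

The models are:
  v1=0 v2=1 v3=0 v4=0 v5=1
  v1=0 v2=1 v3=0 v4=1 v5=1
  v1=0 v2=1 v3=1 v4=0 v5=1
  v1=0 v2=1 v3=1 v4=1 v5=1
That's 4 in total.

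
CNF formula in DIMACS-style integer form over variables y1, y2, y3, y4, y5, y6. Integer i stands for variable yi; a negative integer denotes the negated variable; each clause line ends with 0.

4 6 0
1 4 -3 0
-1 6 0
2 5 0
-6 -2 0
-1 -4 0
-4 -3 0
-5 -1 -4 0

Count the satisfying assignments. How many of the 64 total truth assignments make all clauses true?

Satisfying assignments:
  y1=F y2=F y3=F y4=F y5=T y6=T
  y1=F y2=F y3=F y4=T y5=T y6=F
  y1=F y2=F y3=F y4=T y5=T y6=T
  y1=F y2=T y3=F y4=T y5=F y6=F
  y1=F y2=T y3=F y4=T y5=T y6=F
  y1=T y2=F y3=F y4=F y5=T y6=T
  y1=T y2=F y3=T y4=F y5=T y6=T
Count: 7.

7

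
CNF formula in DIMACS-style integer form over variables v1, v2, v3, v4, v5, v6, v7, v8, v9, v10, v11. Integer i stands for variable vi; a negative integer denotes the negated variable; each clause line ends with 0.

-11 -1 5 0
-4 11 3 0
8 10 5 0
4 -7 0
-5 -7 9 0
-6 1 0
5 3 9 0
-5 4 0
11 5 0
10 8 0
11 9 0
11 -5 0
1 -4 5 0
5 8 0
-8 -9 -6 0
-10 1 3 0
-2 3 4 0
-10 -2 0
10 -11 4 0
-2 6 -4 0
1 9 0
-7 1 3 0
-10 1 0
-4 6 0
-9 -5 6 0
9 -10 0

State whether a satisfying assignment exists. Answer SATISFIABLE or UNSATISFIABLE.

SATISFIABLE

v2 occurs only negated in the remaining clauses — set v2 = False.
Pure literal: v3 appears only positively; assign v3 = True.
Set v1 = True and propagate.
The remaining clauses are satisfied by v4 = True, v5 = True, v6 = True, v7 = True, v8 = False, v9 = True, v10 = True, v11 = True.
So v1=T, v2=F, v3=T, v4=T, v5=T, v6=T, v7=T, v8=F, v9=T, v10=T, v11=T is a satisfying assignment.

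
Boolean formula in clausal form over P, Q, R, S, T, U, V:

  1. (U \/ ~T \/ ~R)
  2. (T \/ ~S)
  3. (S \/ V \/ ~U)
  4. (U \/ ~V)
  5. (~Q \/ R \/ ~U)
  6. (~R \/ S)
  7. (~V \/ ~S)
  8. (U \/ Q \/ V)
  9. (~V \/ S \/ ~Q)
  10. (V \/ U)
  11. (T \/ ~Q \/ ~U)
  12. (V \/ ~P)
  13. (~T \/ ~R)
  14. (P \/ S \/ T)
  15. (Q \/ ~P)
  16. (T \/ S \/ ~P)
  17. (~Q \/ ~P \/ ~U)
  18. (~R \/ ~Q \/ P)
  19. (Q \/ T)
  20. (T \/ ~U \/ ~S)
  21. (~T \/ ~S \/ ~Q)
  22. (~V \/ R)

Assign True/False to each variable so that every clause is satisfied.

P=False, Q=False, R=False, S=True, T=True, U=True, V=False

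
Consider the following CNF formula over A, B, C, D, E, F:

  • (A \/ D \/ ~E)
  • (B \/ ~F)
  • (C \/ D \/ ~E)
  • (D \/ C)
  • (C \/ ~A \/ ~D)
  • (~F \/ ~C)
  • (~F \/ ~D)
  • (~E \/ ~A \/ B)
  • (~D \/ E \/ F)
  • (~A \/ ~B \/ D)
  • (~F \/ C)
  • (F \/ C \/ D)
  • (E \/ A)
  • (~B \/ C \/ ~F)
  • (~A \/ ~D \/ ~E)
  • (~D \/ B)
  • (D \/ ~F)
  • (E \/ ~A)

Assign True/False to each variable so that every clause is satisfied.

A = F  B = T  C = F  D = T  E = T  F = F

Branch on A: take A = False.
  then E is forced to True.
  then D is forced to True.
  then F is forced to False.
  then B is forced to True.
C is now unconstrained; take C = False.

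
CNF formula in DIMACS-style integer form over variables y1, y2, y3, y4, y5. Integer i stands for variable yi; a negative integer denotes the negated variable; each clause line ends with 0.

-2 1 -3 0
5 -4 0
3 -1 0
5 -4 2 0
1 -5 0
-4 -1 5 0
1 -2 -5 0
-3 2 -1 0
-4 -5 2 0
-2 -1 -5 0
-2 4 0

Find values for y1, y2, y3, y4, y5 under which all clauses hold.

Branch on y1: take y1 = False.
  then y5 is forced to False.
  then y4 is forced to False.
  then y2 is forced to False.
y3 is now unconstrained; take y3 = True.
Every clause has at least one true literal under this assignment.

y1=False, y2=False, y3=True, y4=False, y5=False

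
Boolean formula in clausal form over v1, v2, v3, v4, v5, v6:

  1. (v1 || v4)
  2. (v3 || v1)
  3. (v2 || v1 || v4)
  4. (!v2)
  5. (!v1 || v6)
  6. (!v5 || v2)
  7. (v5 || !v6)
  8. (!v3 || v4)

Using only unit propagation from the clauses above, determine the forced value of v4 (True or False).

(!v2) is a unit clause: v2 = False.
From (!v5 || v2) and v2 = False: v5 = False.
From (!v6 || v5) and v5 = False: v6 = False.
From (!v1 || v6) and v6 = False: v1 = False.
(v4 || v1): since v1 = False, the clause reduces to (v4). v4 = True.

True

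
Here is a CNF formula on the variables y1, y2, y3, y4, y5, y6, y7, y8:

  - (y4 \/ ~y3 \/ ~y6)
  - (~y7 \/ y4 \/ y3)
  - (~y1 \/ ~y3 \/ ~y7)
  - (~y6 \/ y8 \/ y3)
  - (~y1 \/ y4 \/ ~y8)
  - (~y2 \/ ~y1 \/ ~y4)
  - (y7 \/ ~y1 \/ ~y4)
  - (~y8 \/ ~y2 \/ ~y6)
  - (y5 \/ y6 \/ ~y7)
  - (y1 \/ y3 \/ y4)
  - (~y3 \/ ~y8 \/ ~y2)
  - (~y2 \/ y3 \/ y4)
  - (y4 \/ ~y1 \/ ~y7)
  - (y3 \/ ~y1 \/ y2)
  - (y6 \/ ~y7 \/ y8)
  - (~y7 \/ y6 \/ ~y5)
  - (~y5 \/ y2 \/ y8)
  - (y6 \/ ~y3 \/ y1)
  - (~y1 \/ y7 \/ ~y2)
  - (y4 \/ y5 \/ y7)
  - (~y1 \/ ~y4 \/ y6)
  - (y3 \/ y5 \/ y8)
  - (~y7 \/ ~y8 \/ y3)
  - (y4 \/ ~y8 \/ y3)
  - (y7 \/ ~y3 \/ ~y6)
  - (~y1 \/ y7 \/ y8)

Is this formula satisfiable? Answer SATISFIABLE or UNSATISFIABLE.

Branch on y1: take y1 = False.
Set y2 = True and propagate.
The remaining clauses are satisfied by y3 = False, y4 = True, y5 = True, y6 = False, y7 = False, y8 = False.
So y1 = False  y2 = True  y3 = False  y4 = True  y5 = True  y6 = False  y7 = False  y8 = False is a satisfying assignment.

SATISFIABLE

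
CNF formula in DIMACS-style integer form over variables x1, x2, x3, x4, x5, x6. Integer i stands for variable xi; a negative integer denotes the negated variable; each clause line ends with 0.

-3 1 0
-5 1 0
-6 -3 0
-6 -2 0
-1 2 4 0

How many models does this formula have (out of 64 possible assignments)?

Case analysis on x1 and x2:
  x1=T, x2=T: forces x6=F; x3, x4, x5 free → 2^3 = 8.
  x1=T, x2=F: x5 free; 3 ways for (x3,x4,x6) × 2^1 = 6.
  x1=F, x2=T: remaining (x3,x4,x5,x6) ∈ {(F,F,F,F); (F,T,F,F)} — 2.
  x1=F, x2=F: remaining (x3,x4,x5,x6) ∈ {(F,F,F,F); (F,F,F,T); (F,T,F,F); (F,T,F,T)} — 4.
Total: 8 + 6 + 2 + 4 = 20.

20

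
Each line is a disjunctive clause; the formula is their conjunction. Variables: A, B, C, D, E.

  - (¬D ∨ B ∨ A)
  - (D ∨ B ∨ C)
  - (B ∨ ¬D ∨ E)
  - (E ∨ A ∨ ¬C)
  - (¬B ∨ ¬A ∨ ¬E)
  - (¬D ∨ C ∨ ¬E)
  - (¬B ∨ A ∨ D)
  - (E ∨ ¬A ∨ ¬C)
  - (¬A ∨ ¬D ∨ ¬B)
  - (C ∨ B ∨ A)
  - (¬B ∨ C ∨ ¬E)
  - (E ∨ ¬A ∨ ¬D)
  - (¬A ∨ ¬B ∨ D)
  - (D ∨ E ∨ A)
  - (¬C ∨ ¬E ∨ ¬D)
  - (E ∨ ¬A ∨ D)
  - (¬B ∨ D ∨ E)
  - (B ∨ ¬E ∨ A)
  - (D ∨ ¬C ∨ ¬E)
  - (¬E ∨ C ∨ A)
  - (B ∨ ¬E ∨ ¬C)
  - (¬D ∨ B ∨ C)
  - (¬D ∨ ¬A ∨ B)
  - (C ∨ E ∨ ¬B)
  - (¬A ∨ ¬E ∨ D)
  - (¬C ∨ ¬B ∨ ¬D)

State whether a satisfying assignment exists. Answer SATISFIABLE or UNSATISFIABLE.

UNSATISFIABLE

D = True:
  B = True:
    propagation gives A=False, C=False, E=False; an empty clause results — contradiction.
  B = False:
    propagation gives A=True; an empty clause results — contradiction.
D = False:
  E = True:
    propagation gives C=False, B=True; an empty clause results — contradiction.
  E = False:
    propagation gives A=True; an empty clause results — contradiction.
Every branch closes, so no satisfying assignment exists.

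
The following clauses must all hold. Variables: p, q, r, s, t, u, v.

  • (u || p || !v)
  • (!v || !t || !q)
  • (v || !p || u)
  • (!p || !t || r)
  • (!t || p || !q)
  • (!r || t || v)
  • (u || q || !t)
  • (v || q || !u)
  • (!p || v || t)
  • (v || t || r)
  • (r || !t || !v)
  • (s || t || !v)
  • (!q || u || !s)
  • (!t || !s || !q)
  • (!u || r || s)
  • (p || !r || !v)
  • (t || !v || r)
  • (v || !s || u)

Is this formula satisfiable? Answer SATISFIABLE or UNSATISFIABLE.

SATISFIABLE

Branch on p: take p = True.
Set q = False and propagate.
Branch on r: take r = True.
For the remaining variables, s = True, t = False, u = False, v = True works.
So p=T  q=F  r=T  s=T  t=F  u=F  v=T is a satisfying assignment.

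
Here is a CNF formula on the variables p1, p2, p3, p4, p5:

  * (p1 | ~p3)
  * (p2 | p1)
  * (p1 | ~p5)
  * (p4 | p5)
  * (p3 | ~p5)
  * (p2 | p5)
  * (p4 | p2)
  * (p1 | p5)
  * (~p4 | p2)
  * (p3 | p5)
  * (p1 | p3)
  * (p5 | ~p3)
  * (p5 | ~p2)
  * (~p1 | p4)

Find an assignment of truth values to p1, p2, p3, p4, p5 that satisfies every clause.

Try p1 = True.
  then p4 is forced to True.
  then p2 is forced to True.
  then p5 is forced to True.
  then p3 is forced to True.

p1=T  p2=T  p3=T  p4=T  p5=T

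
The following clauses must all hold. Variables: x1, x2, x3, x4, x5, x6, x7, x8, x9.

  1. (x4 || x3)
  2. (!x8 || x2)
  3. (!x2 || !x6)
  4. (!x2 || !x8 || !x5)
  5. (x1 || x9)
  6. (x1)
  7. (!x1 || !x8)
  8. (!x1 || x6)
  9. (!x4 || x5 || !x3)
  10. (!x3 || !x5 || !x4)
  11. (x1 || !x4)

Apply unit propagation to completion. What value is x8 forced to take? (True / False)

False

(x1) is a unit clause: x1 = True.
In (!x1 || !x8), !x1 is now false; !x8 must hold, so x8 = False.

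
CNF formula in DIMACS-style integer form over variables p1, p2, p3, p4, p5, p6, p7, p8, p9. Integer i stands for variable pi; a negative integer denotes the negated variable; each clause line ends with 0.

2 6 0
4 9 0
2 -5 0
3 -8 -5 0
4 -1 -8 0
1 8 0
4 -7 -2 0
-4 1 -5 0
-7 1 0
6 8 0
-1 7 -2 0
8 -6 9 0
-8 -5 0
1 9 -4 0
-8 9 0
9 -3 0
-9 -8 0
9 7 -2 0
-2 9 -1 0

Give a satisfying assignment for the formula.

p1=T  p2=F  p3=T  p4=F  p5=F  p6=T  p7=F  p8=F  p9=T

p5 occurs only negated in the remaining clauses — set p5 = False.
Set p1 = True and propagate.
Set p2 = False and propagate.
  then p6 is forced to True.
Try p3 = True.
  then p9 is forced to True.
  then p8 is forced to False.
p4, p7 are now unconstrained; take p4 = False, p7 = False.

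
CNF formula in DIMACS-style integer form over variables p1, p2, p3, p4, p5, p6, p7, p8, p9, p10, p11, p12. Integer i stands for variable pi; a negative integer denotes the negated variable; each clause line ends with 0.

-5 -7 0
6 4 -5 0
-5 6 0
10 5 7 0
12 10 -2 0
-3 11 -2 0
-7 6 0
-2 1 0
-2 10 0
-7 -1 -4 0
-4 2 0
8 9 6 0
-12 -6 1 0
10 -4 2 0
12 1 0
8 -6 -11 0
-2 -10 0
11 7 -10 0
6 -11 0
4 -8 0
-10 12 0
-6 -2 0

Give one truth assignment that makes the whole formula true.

p1 = 1, p2 = 0, p3 = 0, p4 = 0, p5 = 0, p6 = 1, p7 = 1, p8 = 0, p9 = 1, p10 = 0, p11 = 0, p12 = 1

Check each clause:
  1. (~p7 \/ ~p5) — ~p5 is true.
  2. (p4 \/ p6 \/ ~p5) — ~p5 is true.
  3. (~p5 \/ p6) — ~p5 is true.
  4. (p10 \/ p7 \/ p5) — p7 is true.
  5. (p10 \/ ~p2 \/ p12) — p12 is true.
  6. (p11 \/ ~p2 \/ ~p3) — ~p3 is true.
  7. (p6 \/ ~p7) — p6 is true.
  8. (~p2 \/ p1) — p1 is true.
  9. (~p2 \/ p10) — ~p2 is true.
  10. (~p7 \/ ~p1 \/ ~p4) — ~p4 is true.
  11. (~p4 \/ p2) — ~p4 is true.
  12. (p6 \/ p9 \/ p8) — p9 is true.
  13. (~p6 \/ p1 \/ ~p12) — p1 is true.
  14. (~p4 \/ p10 \/ p2) — ~p4 is true.
  15. (p12 \/ p1) — p1 is true.
  16. (~p11 \/ ~p6 \/ p8) — ~p11 is true.
  17. (~p2 \/ ~p10) — ~p10 is true.
  18. (p7 \/ ~p10 \/ p11) — ~p10 is true.
  19. (~p11 \/ p6) — ~p11 is true.
  20. (p4 \/ ~p8) — ~p8 is true.
  21. (~p10 \/ p12) — p12 is true.
  22. (~p6 \/ ~p2) — ~p2 is true.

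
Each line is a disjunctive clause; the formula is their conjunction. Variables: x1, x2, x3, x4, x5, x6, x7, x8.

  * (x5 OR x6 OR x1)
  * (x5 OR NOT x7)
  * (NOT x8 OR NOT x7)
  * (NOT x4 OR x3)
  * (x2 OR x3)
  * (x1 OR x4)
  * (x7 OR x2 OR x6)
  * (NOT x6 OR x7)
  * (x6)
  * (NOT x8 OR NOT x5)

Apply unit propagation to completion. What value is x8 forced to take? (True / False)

False

Unit clause (x6) sets x6 = True.
(x7 OR NOT x6) with x6 = True leaves only x7, so x7 = True.
(NOT x7 OR x5) with x7 = True leaves only x5, so x5 = True.
In (NOT x7 OR NOT x8), NOT x7 is now false; NOT x8 must hold, so x8 = False.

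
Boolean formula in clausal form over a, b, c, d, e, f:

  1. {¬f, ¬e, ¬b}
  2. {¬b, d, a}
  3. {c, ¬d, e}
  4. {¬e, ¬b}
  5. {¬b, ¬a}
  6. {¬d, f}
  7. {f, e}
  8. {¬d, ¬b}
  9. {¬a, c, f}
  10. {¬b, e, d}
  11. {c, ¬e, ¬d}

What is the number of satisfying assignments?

15

Case analysis on b and d:
  b=T, d=T: a clause becomes empty — 0.
  b=T, d=F: a clause becomes empty — 0.
  b=F, d=T: remaining (a,c,e,f) ∈ {(F,T,F,T); (F,T,T,T); (T,T,F,T); (T,T,T,T)} — 4.
  b=F, d=F: 11 of the 16 assignments to (a,c,e,f) work.
Total: 0 + 0 + 4 + 11 = 15.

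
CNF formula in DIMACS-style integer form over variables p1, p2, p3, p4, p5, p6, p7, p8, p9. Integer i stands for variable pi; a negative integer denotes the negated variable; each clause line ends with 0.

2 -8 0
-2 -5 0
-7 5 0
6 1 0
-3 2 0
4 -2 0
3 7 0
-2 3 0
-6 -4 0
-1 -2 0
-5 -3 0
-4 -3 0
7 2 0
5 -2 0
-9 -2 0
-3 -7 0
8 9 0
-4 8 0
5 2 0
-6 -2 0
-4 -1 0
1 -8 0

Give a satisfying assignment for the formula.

p1=T, p2=F, p3=F, p4=F, p5=T, p6=T, p7=T, p8=F, p9=T

Check each clause:
  1. (p2 || !p8) — !p8 is true.
  2. (!p5 || !p2) — !p2 is true.
  3. (p5 || !p7) — p5 is true.
  4. (p6 || p1) — p1 is true.
  5. (!p3 || p2) — !p3 is true.
  6. (p4 || !p2) — !p2 is true.
  7. (p3 || p7) — p7 is true.
  8. (p3 || !p2) — !p2 is true.
  9. (!p6 || !p4) — !p4 is true.
  10. (!p1 || !p2) — !p2 is true.
  11. (!p3 || !p5) — !p3 is true.
  12. (!p4 || !p3) — !p4 is true.
  13. (p7 || p2) — p7 is true.
  14. (p5 || !p2) — p5 is true.
  15. (!p2 || !p9) — !p2 is true.
  16. (!p7 || !p3) — !p3 is true.
  17. (p9 || p8) — p9 is true.
  18. (p8 || !p4) — !p4 is true.
  19. (p2 || p5) — p5 is true.
  20. (!p6 || !p2) — !p2 is true.
  21. (!p4 || !p1) — !p4 is true.
  22. (!p8 || p1) — !p8 is true.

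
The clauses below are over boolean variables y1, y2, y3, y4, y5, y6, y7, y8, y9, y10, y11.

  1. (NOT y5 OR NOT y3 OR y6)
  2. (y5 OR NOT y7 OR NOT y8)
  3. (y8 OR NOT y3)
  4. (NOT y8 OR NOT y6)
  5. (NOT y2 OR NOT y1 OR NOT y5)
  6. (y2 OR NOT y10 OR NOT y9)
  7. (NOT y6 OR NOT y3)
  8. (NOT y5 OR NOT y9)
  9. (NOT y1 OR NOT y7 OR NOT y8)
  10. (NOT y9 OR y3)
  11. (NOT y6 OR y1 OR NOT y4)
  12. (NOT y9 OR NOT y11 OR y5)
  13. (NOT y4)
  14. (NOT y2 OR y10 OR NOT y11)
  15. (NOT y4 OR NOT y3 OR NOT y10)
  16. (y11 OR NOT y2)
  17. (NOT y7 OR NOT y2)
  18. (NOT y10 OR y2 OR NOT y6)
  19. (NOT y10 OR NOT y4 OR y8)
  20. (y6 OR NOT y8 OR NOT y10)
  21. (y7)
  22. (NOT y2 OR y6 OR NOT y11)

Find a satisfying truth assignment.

y1=F, y2=F, y3=F, y4=F, y5=F, y6=F, y7=T, y8=F, y9=F, y10=T, y11=T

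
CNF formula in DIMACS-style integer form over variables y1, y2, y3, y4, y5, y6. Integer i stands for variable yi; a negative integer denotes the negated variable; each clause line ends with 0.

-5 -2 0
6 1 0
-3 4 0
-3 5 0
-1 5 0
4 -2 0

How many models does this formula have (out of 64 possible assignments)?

Split on y5, then y1.
  y5=1, y1=1: y6 free; 3 ways for (y2,y3,y4) × 2^1 = 6.
  y5=1, y1=0: remaining (y2,y3,y4,y6) ∈ {(0,0,0,1); (0,0,1,1); (0,1,1,1)} — 3.
  y5=0, y1=1: a clause becomes empty — 0.
  y5=0, y1=0: remaining (y2,y3,y4,y6) ∈ {(0,0,0,1); (0,0,1,1); (1,0,1,1)} — 3.
Total: 6 + 3 + 0 + 3 = 12.

12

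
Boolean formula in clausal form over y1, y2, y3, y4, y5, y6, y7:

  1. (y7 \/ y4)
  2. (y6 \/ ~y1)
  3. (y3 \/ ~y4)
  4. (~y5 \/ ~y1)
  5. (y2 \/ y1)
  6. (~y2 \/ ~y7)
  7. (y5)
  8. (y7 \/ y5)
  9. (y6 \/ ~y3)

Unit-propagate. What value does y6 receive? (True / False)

True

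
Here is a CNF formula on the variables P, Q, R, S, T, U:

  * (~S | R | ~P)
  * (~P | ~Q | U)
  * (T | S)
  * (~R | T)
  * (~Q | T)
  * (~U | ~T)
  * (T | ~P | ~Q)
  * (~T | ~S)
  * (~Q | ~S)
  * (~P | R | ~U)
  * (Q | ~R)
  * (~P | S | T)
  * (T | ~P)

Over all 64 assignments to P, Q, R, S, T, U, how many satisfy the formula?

6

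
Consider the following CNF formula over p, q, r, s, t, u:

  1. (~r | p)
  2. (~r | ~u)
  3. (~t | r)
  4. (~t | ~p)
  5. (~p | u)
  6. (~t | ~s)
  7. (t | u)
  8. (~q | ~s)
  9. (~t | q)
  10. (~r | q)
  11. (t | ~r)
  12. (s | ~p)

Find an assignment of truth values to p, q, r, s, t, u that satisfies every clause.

p = 0, q = 0, r = 0, s = 0, t = 0, u = 1

Check each clause:
  1. (p | ~r) — ~r is true.
  2. (~r | ~u) — ~r is true.
  3. (~t | r) — ~t is true.
  4. (~t | ~p) — ~t is true.
  5. (~p | u) — u is true.
  6. (~s | ~t) — ~t is true.
  7. (u | t) — u is true.
  8. (~s | ~q) — ~s is true.
  9. (q | ~t) — ~t is true.
  10. (~r | q) — ~r is true.
  11. (~r | t) — ~r is true.
  12. (s | ~p) — ~p is true.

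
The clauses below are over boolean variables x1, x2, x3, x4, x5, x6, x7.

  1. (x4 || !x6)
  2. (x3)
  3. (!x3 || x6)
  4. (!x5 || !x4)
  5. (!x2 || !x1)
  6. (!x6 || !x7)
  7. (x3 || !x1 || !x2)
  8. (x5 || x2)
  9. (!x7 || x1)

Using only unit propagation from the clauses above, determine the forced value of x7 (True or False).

False

Unit clause (x3) sets x3 = True.
(!x3 || x6): since x3 = True, the clause reduces to (x6). x6 = True.
(x4 || !x6): since x6 = True, the clause reduces to (x4). x4 = True.
From (!x5 || !x4) and x4 = True: x5 = False.
From (!x6 || !x7) and x6 = True: x7 = False.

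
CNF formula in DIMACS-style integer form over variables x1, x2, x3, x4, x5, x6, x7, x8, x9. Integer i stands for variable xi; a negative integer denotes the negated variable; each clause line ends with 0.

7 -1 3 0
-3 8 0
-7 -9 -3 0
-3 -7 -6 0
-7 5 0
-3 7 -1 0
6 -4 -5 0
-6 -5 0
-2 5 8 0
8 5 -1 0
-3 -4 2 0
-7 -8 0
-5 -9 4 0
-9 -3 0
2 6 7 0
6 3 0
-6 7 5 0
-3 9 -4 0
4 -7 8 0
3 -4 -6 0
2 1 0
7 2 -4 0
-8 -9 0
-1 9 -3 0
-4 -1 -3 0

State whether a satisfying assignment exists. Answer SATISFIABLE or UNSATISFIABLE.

Try x1 = False.
  then x2 is forced to True.
The remaining clauses are satisfied by x3 = True, x4 = False, x5 = True, x6 = False, x7 = False, x8 = True, x9 = False.
So x1 = F, x2 = T, x3 = T, x4 = F, x5 = T, x6 = F, x7 = F, x8 = T, x9 = F is a satisfying assignment.

SATISFIABLE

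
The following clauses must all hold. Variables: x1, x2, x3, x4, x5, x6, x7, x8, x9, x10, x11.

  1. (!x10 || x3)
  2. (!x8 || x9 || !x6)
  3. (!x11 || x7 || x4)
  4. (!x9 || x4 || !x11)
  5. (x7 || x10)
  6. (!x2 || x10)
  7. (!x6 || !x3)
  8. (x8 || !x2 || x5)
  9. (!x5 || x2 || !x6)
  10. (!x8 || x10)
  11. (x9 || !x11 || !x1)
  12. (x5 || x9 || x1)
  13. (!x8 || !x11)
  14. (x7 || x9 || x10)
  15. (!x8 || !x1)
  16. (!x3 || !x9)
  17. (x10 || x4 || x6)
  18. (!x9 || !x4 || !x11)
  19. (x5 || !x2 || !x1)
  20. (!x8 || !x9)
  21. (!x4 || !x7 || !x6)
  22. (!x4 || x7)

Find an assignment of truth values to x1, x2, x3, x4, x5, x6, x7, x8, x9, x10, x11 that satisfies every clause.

x1=T, x2=F, x3=F, x4=T, x5=T, x6=F, x7=T, x8=F, x9=T, x10=F, x11=F

Check each clause:
  1. (x3 || !x10) — !x10 is true.
  2. (!x6 || !x8 || x9) — !x8 is true.
  3. (x4 || !x11 || x7) — x4 is true.
  4. (!x9 || x4 || !x11) — x4 is true.
  5. (x7 || x10) — x7 is true.
  6. (x10 || !x2) — !x2 is true.
  7. (!x3 || !x6) — !x6 is true.
  8. (x8 || x5 || !x2) — x5 is true.
  9. (x2 || !x6 || !x5) — !x6 is true.
  10. (x10 || !x8) — !x8 is true.
  11. (!x1 || x9 || !x11) — x9 is true.
  12. (x9 || x1 || x5) — x1 is true.
  13. (!x11 || !x8) — !x8 is true.
  14. (x10 || x7 || x9) — x9 is true.
  15. (!x1 || !x8) — !x8 is true.
  16. (!x9 || !x3) — !x3 is true.
  17. (x4 || x10 || x6) — x4 is true.
  18. (!x9 || !x11 || !x4) — !x11 is true.
  19. (!x1 || !x2 || x5) — x5 is true.
  20. (!x9 || !x8) — !x8 is true.
  21. (!x4 || !x6 || !x7) — !x6 is true.
  22. (x7 || !x4) — x7 is true.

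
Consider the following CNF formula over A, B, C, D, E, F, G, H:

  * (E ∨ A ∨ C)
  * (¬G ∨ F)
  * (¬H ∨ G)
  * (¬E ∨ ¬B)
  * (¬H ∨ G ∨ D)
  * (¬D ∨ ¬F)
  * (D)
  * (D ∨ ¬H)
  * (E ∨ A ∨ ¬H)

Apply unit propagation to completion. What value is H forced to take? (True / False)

False

(D) stands alone — D = True.
In (¬F ∨ ¬D), ¬D is now false; ¬F must hold, so F = False.
In (F ∨ ¬G), F is now false; ¬G must hold, so G = False.
(G ∨ ¬H) with G = False leaves only ¬H, so H = False.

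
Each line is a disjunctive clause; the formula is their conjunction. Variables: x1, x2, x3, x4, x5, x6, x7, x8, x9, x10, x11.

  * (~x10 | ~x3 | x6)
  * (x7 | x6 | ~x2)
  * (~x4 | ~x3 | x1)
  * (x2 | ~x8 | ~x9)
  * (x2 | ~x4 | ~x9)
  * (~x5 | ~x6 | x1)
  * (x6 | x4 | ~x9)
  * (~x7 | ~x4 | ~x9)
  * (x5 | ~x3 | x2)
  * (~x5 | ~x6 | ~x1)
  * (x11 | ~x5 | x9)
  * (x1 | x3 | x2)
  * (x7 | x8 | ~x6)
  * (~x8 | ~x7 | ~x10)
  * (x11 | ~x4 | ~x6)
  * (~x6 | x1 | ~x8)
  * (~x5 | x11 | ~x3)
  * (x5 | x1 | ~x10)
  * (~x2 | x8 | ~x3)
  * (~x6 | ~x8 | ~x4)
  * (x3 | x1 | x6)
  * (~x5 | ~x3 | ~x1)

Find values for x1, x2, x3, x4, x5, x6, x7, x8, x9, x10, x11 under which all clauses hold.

x10 occurs only negated in the remaining clauses — set x10 = False.
Try x1 = True.
Try x2 = False.
Try x3 = False.
The remaining clauses are satisfied by x4 = False, x5 = False, x6 = False, x7 = False, x8 = True, x9 = False, x11 = False.
Every clause has at least one true literal under this assignment.
Check each clause:
  1. (~x10 | x6 | ~x3) — ~x3 is true.
  2. (x7 | ~x2 | x6) — ~x2 is true.
  3. (~x3 | x1 | ~x4) — x1 is true.
  4. (~x9 | ~x8 | x2) — ~x9 is true.
  5. (~x9 | x2 | ~x4) — ~x4 is true.
  6. (~x5 | x1 | ~x6) — x1 is true.
  7. (~x9 | x4 | x6) — ~x9 is true.
  8. (~x4 | ~x7 | ~x9) — ~x7 is true.
  9. (~x3 | x2 | x5) — ~x3 is true.
  10. (~x6 | ~x1 | ~x5) — ~x6 is true.
  11. (x9 | ~x5 | x11) — ~x5 is true.
  12. (x2 | x3 | x1) — x1 is true.
  13. (x8 | ~x6 | x7) — x8 is true.
  14. (~x10 | ~x8 | ~x7) — ~x7 is true.
  15. (~x6 | x11 | ~x4) — ~x6 is true.
  16. (~x6 | ~x8 | x1) — x1 is true.
  17. (~x3 | x11 | ~x5) — ~x3 is true.
  18. (~x10 | x5 | x1) — x1 is true.
  19. (~x2 | x8 | ~x3) — x8 is true.
  20. (~x6 | ~x4 | ~x8) — ~x6 is true.
  21. (x6 | x1 | x3) — x1 is true.
  22. (~x5 | ~x3 | ~x1) — ~x5 is true.

x1=True, x2=False, x3=False, x4=False, x5=False, x6=False, x7=False, x8=True, x9=False, x10=False, x11=False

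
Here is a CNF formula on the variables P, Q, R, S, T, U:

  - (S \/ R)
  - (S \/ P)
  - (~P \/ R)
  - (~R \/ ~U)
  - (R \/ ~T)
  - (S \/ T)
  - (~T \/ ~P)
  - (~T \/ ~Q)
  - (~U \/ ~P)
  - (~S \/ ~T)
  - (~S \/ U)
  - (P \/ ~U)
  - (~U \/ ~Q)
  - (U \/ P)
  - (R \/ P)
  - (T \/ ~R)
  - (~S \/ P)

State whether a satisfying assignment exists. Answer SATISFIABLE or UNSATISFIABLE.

UNSATISFIABLE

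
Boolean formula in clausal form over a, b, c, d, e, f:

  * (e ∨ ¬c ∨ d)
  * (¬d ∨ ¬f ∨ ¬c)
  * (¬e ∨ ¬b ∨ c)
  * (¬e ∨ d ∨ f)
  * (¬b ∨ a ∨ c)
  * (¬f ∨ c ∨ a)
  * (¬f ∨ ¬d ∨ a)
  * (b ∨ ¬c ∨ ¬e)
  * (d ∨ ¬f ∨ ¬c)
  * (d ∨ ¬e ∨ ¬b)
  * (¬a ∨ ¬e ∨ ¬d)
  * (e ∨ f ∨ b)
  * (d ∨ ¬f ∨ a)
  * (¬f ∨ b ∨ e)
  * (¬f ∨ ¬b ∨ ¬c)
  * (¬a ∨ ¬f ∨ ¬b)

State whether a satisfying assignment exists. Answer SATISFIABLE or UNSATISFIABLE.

SATISFIABLE

Try a = False.
The remaining clauses are satisfied by b = True, c = True, d = True, e = False, f = False.
Every clause has at least one true literal under this assignment.
So a=0, b=1, c=1, d=1, e=0, f=0 is a satisfying assignment.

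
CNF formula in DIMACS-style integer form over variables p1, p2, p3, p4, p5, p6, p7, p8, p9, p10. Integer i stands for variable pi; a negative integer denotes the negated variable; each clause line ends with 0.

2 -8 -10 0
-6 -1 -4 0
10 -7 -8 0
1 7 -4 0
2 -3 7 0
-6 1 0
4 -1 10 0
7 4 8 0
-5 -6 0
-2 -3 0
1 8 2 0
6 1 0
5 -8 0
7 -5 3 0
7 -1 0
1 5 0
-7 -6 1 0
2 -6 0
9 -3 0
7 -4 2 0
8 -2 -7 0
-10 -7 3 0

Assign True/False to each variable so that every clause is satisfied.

p1=1, p2=0, p3=0, p4=1, p5=1, p6=0, p7=1, p8=0, p9=1, p10=0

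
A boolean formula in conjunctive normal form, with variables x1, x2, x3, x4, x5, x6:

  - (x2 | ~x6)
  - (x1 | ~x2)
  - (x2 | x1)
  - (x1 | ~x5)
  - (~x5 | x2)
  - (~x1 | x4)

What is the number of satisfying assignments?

Split on x1, then x2.
  x1=1, x2=1: forces x4=1; x3, x5, x6 free → 2^3 = 8.
  x1=1, x2=0: remaining (x3,x4,x5,x6) ∈ {(0,1,0,0); (1,1,0,0)} — 2.
  x1=0, x2=1: a clause becomes empty — 0.
  x1=0, x2=0: a clause becomes empty — 0.
Total: 8 + 2 + 0 + 0 = 10.

10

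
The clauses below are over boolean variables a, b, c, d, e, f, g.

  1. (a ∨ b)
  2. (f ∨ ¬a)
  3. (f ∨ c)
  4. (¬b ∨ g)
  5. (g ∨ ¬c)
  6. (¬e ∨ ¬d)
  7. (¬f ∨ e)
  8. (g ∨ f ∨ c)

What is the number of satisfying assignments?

Split on f, then c.
  f=1, c=1: remaining (a,b,d,e,g) ∈ {(0,1,0,1,1); (1,0,0,1,1); (1,1,0,1,1)} — 3.
  f=1, c=0: remaining (a,b,d,e,g) ∈ {(0,1,0,1,1); (1,0,0,1,0); (1,0,0,1,1); (1,1,0,1,1)} — 4.
  f=0, c=1: remaining (a,b,d,e,g) ∈ {(0,1,0,0,1); (0,1,0,1,1); (0,1,1,0,1)} — 3.
  f=0, c=0: a clause becomes empty — 0.
Total: 3 + 4 + 3 + 0 = 10.

10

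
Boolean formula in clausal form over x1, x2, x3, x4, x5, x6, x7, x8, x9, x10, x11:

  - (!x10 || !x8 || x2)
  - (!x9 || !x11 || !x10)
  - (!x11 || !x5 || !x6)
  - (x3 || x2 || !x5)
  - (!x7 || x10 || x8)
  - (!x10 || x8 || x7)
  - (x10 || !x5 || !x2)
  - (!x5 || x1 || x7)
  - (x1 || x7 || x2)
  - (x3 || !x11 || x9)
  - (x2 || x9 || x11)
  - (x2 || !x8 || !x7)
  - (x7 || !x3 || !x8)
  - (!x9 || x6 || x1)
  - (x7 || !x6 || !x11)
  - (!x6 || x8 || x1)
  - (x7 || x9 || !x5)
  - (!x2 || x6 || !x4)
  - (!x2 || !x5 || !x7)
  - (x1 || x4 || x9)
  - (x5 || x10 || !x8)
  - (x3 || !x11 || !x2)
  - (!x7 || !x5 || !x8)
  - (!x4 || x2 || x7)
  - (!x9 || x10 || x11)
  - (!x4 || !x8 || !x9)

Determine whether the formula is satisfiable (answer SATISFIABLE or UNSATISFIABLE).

SATISFIABLE

Pure literal: x1 appears only positively; assign x1 = True.
Branch on x2: take x2 = False.
Try x3 = False.
  then x5 is forced to False.
The remaining clauses are satisfied by x4 = True, x6 = False, x7 = True, x8 = False, x9 = True, x10 = True, x11 = False.
So x1=True, x2=False, x3=False, x4=True, x5=False, x6=False, x7=True, x8=False, x9=True, x10=True, x11=False is a satisfying assignment.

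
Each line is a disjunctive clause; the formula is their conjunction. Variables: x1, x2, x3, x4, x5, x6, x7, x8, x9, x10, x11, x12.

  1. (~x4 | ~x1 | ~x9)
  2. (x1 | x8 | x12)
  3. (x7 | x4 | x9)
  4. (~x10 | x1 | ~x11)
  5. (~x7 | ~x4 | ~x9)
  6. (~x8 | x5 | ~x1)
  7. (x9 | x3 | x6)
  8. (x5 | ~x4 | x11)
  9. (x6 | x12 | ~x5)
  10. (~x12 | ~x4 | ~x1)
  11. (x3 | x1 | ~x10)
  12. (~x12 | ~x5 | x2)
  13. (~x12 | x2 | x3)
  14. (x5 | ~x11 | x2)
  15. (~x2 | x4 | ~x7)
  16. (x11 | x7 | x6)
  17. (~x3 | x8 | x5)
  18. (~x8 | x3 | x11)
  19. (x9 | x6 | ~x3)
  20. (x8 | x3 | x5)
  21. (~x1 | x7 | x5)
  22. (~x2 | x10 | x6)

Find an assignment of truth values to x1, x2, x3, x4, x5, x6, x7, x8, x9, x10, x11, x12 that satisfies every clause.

Pure literal: x6 appears only positively; assign x6 = True.
Branch on x1: take x1 = False.
For the remaining variables, x2 = False, x3 = True, x4 = True, x5 = True, x7 = False, x8 = True, x9 = True, x10 = True, x11 = False, x12 = False works.
Check each clause:
  1. (~x4 | ~x1 | ~x9) — ~x1 is true.
  2. (x12 | x8 | x1) — x8 is true.
  3. (x4 | x9 | x7) — x9 is true.
  4. (~x11 | x1 | ~x10) — ~x11 is true.
  5. (~x7 | ~x9 | ~x4) — ~x7 is true.
  6. (x5 | ~x1 | ~x8) — x5 is true.
  7. (x9 | x6 | x3) — x9 is true.
  8. (x11 | x5 | ~x4) — x5 is true.
  9. (x12 | x6 | ~x5) — x6 is true.
  10. (~x4 | ~x1 | ~x12) — ~x12 is true.
  11. (~x10 | x3 | x1) — x3 is true.
  12. (x2 | ~x5 | ~x12) — ~x12 is true.
  13. (x2 | x3 | ~x12) — x3 is true.
  14. (x5 | ~x11 | x2) — ~x11 is true.
  15. (x4 | ~x2 | ~x7) — ~x7 is true.
  16. (x11 | x7 | x6) — x6 is true.
  17. (~x3 | x5 | x8) — x8 is true.
  18. (x11 | ~x8 | x3) — x3 is true.
  19. (~x3 | x6 | x9) — x9 is true.
  20. (x8 | x5 | x3) — x8 is true.
  21. (x7 | x5 | ~x1) — x5 is true.
  22. (~x2 | x10 | x6) — x10 is true.

x1=F  x2=F  x3=T  x4=T  x5=T  x6=T  x7=F  x8=T  x9=T  x10=T  x11=F  x12=F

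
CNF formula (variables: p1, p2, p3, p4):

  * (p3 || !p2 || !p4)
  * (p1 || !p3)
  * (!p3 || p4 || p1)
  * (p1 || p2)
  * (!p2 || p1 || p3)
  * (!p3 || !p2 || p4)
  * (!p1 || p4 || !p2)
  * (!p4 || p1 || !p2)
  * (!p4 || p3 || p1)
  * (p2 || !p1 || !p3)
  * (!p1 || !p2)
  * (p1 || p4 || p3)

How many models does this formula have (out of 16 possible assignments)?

2

Satisfying assignments:
  p1=T p2=F p3=F p4=F
  p1=T p2=F p3=F p4=T
Count: 2.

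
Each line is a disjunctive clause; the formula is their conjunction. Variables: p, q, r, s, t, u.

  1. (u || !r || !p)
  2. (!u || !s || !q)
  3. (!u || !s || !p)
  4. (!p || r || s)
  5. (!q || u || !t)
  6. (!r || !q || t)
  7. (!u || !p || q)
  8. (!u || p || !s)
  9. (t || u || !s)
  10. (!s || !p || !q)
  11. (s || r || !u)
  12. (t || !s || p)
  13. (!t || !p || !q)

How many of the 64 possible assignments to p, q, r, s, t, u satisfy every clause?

Split on p, then s.
  p=T, s=T: remaining (q,r,t,u) ∈ {(F,F,T,F)} — 1.
  p=T, s=F: a clause becomes empty — 0.
  p=F, s=T: remaining (q,r,t,u) ∈ {(F,F,T,F); (F,T,T,F)} — 2.
  p=F, s=F: 8 of the 16 assignments to (q,r,t,u) work.
Total: 1 + 0 + 2 + 8 = 11.

11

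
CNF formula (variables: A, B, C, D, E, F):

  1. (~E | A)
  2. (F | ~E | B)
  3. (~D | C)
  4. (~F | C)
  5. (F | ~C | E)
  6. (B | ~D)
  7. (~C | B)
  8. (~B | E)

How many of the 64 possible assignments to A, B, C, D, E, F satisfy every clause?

7

The models are:
  A=F B=F C=F D=F E=F F=F
  A=T B=F C=F D=F E=F F=F
  A=T B=T C=F D=F E=T F=F
  A=T B=T C=T D=F E=T F=F
  A=T B=T C=T D=F E=T F=T
  A=T B=T C=T D=T E=T F=F
  A=T B=T C=T D=T E=T F=T
Count: 7.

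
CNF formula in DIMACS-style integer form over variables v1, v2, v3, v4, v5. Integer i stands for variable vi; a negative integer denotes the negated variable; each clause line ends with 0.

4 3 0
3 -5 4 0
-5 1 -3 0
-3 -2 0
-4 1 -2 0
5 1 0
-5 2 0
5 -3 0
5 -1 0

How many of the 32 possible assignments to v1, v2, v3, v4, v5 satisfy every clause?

Satisfying assignments:
  v1=1 v2=1 v3=0 v4=1 v5=1
Count: 1.

1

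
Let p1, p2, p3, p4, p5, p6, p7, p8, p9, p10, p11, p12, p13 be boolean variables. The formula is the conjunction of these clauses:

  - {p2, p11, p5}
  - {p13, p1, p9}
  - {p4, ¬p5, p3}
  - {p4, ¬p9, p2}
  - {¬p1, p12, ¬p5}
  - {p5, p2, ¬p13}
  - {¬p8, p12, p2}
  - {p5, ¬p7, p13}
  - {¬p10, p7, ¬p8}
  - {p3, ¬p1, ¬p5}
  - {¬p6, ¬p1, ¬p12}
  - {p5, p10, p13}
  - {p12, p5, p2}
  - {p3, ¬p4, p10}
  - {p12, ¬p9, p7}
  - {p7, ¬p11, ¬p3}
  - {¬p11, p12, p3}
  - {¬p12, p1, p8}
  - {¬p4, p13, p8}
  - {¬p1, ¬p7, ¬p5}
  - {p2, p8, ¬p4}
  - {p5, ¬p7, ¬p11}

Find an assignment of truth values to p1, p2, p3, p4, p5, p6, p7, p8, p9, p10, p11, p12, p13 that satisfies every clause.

Pure literal: p2 appears only positively; assign p2 = True.
p6 occurs only negated in the remaining clauses — set p6 = False.
Branch on p1: take p1 = True.
The remaining clauses are satisfied by p3 = False, p4 = False, p5 = False, p7 = False, p8 = False, p9 = False, p10 = True, p11 = False, p12 = False, p13 = False.

p1=True, p2=True, p3=False, p4=False, p5=False, p6=False, p7=False, p8=False, p9=False, p10=True, p11=False, p12=False, p13=False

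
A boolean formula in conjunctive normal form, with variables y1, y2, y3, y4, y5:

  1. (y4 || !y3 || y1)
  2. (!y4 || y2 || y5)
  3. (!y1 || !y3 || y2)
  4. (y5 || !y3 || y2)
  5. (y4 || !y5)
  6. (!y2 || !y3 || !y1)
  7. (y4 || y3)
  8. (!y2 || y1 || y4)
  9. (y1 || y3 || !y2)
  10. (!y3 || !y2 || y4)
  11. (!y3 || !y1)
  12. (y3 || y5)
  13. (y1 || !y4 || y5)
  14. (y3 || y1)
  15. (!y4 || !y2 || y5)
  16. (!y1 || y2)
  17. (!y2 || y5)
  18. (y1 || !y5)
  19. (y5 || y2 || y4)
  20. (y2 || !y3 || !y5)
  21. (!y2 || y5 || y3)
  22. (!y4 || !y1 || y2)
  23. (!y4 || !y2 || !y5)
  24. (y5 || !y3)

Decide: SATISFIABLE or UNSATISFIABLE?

UNSATISFIABLE

y2 = True:
  propagation gives y5=True, y4=True; an empty clause results — contradiction.
y2 = False:
  propagation gives y1=False, y3=True, y4=True, y5=True; an empty clause results — contradiction.
Every branch closes, so no satisfying assignment exists.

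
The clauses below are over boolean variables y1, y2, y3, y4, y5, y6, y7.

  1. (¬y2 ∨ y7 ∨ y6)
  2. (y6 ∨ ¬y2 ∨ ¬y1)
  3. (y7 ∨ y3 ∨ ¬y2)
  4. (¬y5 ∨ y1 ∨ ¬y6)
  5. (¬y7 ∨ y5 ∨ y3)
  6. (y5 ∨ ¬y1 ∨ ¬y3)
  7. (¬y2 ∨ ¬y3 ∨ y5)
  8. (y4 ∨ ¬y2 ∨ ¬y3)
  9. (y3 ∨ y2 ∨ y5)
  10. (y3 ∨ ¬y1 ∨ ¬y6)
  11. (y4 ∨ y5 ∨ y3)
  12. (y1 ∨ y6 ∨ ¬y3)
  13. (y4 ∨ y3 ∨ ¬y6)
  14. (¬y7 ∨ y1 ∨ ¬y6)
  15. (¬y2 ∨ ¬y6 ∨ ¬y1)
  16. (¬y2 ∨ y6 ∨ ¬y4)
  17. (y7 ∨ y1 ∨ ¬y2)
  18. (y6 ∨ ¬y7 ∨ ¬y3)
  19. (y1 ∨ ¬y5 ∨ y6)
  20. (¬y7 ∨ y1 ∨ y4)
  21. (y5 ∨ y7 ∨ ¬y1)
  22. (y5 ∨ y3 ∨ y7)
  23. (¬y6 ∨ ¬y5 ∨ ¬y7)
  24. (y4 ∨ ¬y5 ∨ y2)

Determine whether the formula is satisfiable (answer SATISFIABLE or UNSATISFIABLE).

SATISFIABLE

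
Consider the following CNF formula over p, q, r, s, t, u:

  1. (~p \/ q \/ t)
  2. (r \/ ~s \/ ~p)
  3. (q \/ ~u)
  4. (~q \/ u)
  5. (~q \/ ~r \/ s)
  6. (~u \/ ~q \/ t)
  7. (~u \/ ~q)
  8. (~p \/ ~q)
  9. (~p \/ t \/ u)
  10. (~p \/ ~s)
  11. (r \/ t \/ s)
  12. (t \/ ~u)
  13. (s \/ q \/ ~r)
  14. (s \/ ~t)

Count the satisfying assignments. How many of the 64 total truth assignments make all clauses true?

4

Satisfying assignments:
  p=F q=F r=F s=T t=F u=F
  p=F q=F r=F s=T t=T u=F
  p=F q=F r=T s=T t=F u=F
  p=F q=F r=T s=T t=T u=F
Count: 4.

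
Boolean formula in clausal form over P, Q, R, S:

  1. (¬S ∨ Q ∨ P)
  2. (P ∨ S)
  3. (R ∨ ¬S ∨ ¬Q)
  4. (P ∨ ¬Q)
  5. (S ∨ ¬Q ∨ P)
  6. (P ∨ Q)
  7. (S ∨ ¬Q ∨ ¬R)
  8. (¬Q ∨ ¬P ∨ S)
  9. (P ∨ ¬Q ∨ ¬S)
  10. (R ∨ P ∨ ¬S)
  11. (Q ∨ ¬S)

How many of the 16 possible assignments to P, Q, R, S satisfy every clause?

Satisfying assignments:
  P=1 Q=0 R=0 S=0
  P=1 Q=0 R=1 S=0
  P=1 Q=1 R=1 S=1
That's 3 in total.

3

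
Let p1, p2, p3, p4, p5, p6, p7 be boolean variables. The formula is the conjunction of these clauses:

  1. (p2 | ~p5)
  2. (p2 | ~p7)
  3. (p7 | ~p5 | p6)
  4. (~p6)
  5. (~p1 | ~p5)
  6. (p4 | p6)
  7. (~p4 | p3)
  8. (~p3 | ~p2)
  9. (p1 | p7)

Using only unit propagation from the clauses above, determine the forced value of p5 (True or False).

False

(~p6) is a unit clause: p6 = False.
From (p6 | p4) and p6 = False: p4 = True.
(~p4 | p3) with p4 = True leaves only p3, so p3 = True.
(~p2 | ~p3) with p3 = True leaves only ~p2, so p2 = False.
From (~p5 | p2) and p2 = False: p5 = False.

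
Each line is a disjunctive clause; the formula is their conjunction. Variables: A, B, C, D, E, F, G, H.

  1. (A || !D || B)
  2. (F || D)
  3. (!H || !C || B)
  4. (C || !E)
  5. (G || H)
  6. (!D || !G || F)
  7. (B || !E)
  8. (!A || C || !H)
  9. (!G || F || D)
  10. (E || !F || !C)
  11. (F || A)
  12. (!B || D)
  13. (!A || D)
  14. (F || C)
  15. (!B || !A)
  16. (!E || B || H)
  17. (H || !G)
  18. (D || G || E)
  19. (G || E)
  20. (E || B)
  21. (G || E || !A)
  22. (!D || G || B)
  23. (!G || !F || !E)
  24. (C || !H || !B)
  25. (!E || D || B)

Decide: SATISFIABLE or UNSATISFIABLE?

SATISFIABLE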